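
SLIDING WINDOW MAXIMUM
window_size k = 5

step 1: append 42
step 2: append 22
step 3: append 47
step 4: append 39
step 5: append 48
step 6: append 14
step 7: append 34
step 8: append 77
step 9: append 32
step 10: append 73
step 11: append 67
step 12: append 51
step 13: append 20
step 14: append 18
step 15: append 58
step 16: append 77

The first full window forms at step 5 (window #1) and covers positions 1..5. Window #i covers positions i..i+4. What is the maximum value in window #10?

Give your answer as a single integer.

Answer: 73

Derivation:
step 1: append 42 -> window=[42] (not full yet)
step 2: append 22 -> window=[42, 22] (not full yet)
step 3: append 47 -> window=[42, 22, 47] (not full yet)
step 4: append 39 -> window=[42, 22, 47, 39] (not full yet)
step 5: append 48 -> window=[42, 22, 47, 39, 48] -> max=48
step 6: append 14 -> window=[22, 47, 39, 48, 14] -> max=48
step 7: append 34 -> window=[47, 39, 48, 14, 34] -> max=48
step 8: append 77 -> window=[39, 48, 14, 34, 77] -> max=77
step 9: append 32 -> window=[48, 14, 34, 77, 32] -> max=77
step 10: append 73 -> window=[14, 34, 77, 32, 73] -> max=77
step 11: append 67 -> window=[34, 77, 32, 73, 67] -> max=77
step 12: append 51 -> window=[77, 32, 73, 67, 51] -> max=77
step 13: append 20 -> window=[32, 73, 67, 51, 20] -> max=73
step 14: append 18 -> window=[73, 67, 51, 20, 18] -> max=73
Window #10 max = 73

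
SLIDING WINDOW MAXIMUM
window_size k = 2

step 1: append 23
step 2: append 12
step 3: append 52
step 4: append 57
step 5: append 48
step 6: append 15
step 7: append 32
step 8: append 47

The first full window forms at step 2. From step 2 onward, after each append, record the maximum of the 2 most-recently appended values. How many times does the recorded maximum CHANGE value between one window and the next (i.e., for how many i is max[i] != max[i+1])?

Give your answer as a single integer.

step 1: append 23 -> window=[23] (not full yet)
step 2: append 12 -> window=[23, 12] -> max=23
step 3: append 52 -> window=[12, 52] -> max=52
step 4: append 57 -> window=[52, 57] -> max=57
step 5: append 48 -> window=[57, 48] -> max=57
step 6: append 15 -> window=[48, 15] -> max=48
step 7: append 32 -> window=[15, 32] -> max=32
step 8: append 47 -> window=[32, 47] -> max=47
Recorded maximums: 23 52 57 57 48 32 47
Changes between consecutive maximums: 5

Answer: 5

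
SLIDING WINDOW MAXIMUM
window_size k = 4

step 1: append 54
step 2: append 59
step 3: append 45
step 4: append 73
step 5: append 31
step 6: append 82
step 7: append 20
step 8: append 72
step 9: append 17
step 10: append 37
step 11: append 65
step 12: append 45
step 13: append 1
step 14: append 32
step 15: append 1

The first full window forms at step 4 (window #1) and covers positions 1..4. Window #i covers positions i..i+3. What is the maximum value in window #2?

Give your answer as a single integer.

step 1: append 54 -> window=[54] (not full yet)
step 2: append 59 -> window=[54, 59] (not full yet)
step 3: append 45 -> window=[54, 59, 45] (not full yet)
step 4: append 73 -> window=[54, 59, 45, 73] -> max=73
step 5: append 31 -> window=[59, 45, 73, 31] -> max=73
Window #2 max = 73

Answer: 73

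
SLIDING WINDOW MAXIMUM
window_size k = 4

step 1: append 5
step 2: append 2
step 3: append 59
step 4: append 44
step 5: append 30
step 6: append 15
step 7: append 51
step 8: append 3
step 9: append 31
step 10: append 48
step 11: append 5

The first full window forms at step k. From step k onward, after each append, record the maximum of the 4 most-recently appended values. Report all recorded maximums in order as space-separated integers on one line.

Answer: 59 59 59 51 51 51 51 48

Derivation:
step 1: append 5 -> window=[5] (not full yet)
step 2: append 2 -> window=[5, 2] (not full yet)
step 3: append 59 -> window=[5, 2, 59] (not full yet)
step 4: append 44 -> window=[5, 2, 59, 44] -> max=59
step 5: append 30 -> window=[2, 59, 44, 30] -> max=59
step 6: append 15 -> window=[59, 44, 30, 15] -> max=59
step 7: append 51 -> window=[44, 30, 15, 51] -> max=51
step 8: append 3 -> window=[30, 15, 51, 3] -> max=51
step 9: append 31 -> window=[15, 51, 3, 31] -> max=51
step 10: append 48 -> window=[51, 3, 31, 48] -> max=51
step 11: append 5 -> window=[3, 31, 48, 5] -> max=48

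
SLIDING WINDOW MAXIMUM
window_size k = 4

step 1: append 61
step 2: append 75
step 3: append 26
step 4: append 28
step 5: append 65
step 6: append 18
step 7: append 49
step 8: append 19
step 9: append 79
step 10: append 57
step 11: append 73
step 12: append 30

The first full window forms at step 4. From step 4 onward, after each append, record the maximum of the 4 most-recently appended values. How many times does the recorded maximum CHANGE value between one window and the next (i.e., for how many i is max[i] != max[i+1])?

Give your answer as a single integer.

Answer: 2

Derivation:
step 1: append 61 -> window=[61] (not full yet)
step 2: append 75 -> window=[61, 75] (not full yet)
step 3: append 26 -> window=[61, 75, 26] (not full yet)
step 4: append 28 -> window=[61, 75, 26, 28] -> max=75
step 5: append 65 -> window=[75, 26, 28, 65] -> max=75
step 6: append 18 -> window=[26, 28, 65, 18] -> max=65
step 7: append 49 -> window=[28, 65, 18, 49] -> max=65
step 8: append 19 -> window=[65, 18, 49, 19] -> max=65
step 9: append 79 -> window=[18, 49, 19, 79] -> max=79
step 10: append 57 -> window=[49, 19, 79, 57] -> max=79
step 11: append 73 -> window=[19, 79, 57, 73] -> max=79
step 12: append 30 -> window=[79, 57, 73, 30] -> max=79
Recorded maximums: 75 75 65 65 65 79 79 79 79
Changes between consecutive maximums: 2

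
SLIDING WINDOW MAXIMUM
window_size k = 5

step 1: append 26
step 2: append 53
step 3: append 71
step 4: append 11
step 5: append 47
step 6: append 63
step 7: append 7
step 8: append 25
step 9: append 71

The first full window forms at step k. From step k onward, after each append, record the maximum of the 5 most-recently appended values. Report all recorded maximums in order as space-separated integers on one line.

Answer: 71 71 71 63 71

Derivation:
step 1: append 26 -> window=[26] (not full yet)
step 2: append 53 -> window=[26, 53] (not full yet)
step 3: append 71 -> window=[26, 53, 71] (not full yet)
step 4: append 11 -> window=[26, 53, 71, 11] (not full yet)
step 5: append 47 -> window=[26, 53, 71, 11, 47] -> max=71
step 6: append 63 -> window=[53, 71, 11, 47, 63] -> max=71
step 7: append 7 -> window=[71, 11, 47, 63, 7] -> max=71
step 8: append 25 -> window=[11, 47, 63, 7, 25] -> max=63
step 9: append 71 -> window=[47, 63, 7, 25, 71] -> max=71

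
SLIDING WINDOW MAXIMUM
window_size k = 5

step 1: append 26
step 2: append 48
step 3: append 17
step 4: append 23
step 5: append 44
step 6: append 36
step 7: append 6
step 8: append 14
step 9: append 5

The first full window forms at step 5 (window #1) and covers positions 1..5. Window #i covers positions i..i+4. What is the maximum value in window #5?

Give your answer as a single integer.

Answer: 44

Derivation:
step 1: append 26 -> window=[26] (not full yet)
step 2: append 48 -> window=[26, 48] (not full yet)
step 3: append 17 -> window=[26, 48, 17] (not full yet)
step 4: append 23 -> window=[26, 48, 17, 23] (not full yet)
step 5: append 44 -> window=[26, 48, 17, 23, 44] -> max=48
step 6: append 36 -> window=[48, 17, 23, 44, 36] -> max=48
step 7: append 6 -> window=[17, 23, 44, 36, 6] -> max=44
step 8: append 14 -> window=[23, 44, 36, 6, 14] -> max=44
step 9: append 5 -> window=[44, 36, 6, 14, 5] -> max=44
Window #5 max = 44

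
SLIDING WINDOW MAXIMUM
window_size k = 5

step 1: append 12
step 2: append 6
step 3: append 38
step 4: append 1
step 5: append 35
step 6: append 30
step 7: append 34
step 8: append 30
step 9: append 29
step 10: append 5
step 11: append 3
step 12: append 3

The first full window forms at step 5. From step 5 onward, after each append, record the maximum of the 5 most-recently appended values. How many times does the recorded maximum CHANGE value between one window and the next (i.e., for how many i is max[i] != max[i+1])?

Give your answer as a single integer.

step 1: append 12 -> window=[12] (not full yet)
step 2: append 6 -> window=[12, 6] (not full yet)
step 3: append 38 -> window=[12, 6, 38] (not full yet)
step 4: append 1 -> window=[12, 6, 38, 1] (not full yet)
step 5: append 35 -> window=[12, 6, 38, 1, 35] -> max=38
step 6: append 30 -> window=[6, 38, 1, 35, 30] -> max=38
step 7: append 34 -> window=[38, 1, 35, 30, 34] -> max=38
step 8: append 30 -> window=[1, 35, 30, 34, 30] -> max=35
step 9: append 29 -> window=[35, 30, 34, 30, 29] -> max=35
step 10: append 5 -> window=[30, 34, 30, 29, 5] -> max=34
step 11: append 3 -> window=[34, 30, 29, 5, 3] -> max=34
step 12: append 3 -> window=[30, 29, 5, 3, 3] -> max=30
Recorded maximums: 38 38 38 35 35 34 34 30
Changes between consecutive maximums: 3

Answer: 3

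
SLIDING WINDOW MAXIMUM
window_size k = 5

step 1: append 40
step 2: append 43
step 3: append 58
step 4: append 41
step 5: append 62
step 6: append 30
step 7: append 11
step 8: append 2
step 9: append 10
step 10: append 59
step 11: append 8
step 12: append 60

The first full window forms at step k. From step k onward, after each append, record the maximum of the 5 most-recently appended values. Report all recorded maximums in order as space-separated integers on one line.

Answer: 62 62 62 62 62 59 59 60

Derivation:
step 1: append 40 -> window=[40] (not full yet)
step 2: append 43 -> window=[40, 43] (not full yet)
step 3: append 58 -> window=[40, 43, 58] (not full yet)
step 4: append 41 -> window=[40, 43, 58, 41] (not full yet)
step 5: append 62 -> window=[40, 43, 58, 41, 62] -> max=62
step 6: append 30 -> window=[43, 58, 41, 62, 30] -> max=62
step 7: append 11 -> window=[58, 41, 62, 30, 11] -> max=62
step 8: append 2 -> window=[41, 62, 30, 11, 2] -> max=62
step 9: append 10 -> window=[62, 30, 11, 2, 10] -> max=62
step 10: append 59 -> window=[30, 11, 2, 10, 59] -> max=59
step 11: append 8 -> window=[11, 2, 10, 59, 8] -> max=59
step 12: append 60 -> window=[2, 10, 59, 8, 60] -> max=60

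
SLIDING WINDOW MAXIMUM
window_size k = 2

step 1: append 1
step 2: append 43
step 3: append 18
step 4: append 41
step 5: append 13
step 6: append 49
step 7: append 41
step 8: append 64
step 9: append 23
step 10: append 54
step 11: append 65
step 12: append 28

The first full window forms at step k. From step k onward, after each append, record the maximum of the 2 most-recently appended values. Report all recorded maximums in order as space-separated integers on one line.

step 1: append 1 -> window=[1] (not full yet)
step 2: append 43 -> window=[1, 43] -> max=43
step 3: append 18 -> window=[43, 18] -> max=43
step 4: append 41 -> window=[18, 41] -> max=41
step 5: append 13 -> window=[41, 13] -> max=41
step 6: append 49 -> window=[13, 49] -> max=49
step 7: append 41 -> window=[49, 41] -> max=49
step 8: append 64 -> window=[41, 64] -> max=64
step 9: append 23 -> window=[64, 23] -> max=64
step 10: append 54 -> window=[23, 54] -> max=54
step 11: append 65 -> window=[54, 65] -> max=65
step 12: append 28 -> window=[65, 28] -> max=65

Answer: 43 43 41 41 49 49 64 64 54 65 65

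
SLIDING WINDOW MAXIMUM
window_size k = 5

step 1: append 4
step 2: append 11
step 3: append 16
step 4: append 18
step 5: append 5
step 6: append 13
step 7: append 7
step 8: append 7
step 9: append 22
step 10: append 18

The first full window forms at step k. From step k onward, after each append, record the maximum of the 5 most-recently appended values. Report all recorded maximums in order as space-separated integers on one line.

step 1: append 4 -> window=[4] (not full yet)
step 2: append 11 -> window=[4, 11] (not full yet)
step 3: append 16 -> window=[4, 11, 16] (not full yet)
step 4: append 18 -> window=[4, 11, 16, 18] (not full yet)
step 5: append 5 -> window=[4, 11, 16, 18, 5] -> max=18
step 6: append 13 -> window=[11, 16, 18, 5, 13] -> max=18
step 7: append 7 -> window=[16, 18, 5, 13, 7] -> max=18
step 8: append 7 -> window=[18, 5, 13, 7, 7] -> max=18
step 9: append 22 -> window=[5, 13, 7, 7, 22] -> max=22
step 10: append 18 -> window=[13, 7, 7, 22, 18] -> max=22

Answer: 18 18 18 18 22 22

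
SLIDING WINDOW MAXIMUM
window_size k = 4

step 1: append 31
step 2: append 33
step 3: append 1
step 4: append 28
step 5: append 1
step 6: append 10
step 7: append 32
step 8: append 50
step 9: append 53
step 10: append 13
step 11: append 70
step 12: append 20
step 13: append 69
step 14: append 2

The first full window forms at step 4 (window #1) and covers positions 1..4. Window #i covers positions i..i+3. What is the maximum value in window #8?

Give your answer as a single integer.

step 1: append 31 -> window=[31] (not full yet)
step 2: append 33 -> window=[31, 33] (not full yet)
step 3: append 1 -> window=[31, 33, 1] (not full yet)
step 4: append 28 -> window=[31, 33, 1, 28] -> max=33
step 5: append 1 -> window=[33, 1, 28, 1] -> max=33
step 6: append 10 -> window=[1, 28, 1, 10] -> max=28
step 7: append 32 -> window=[28, 1, 10, 32] -> max=32
step 8: append 50 -> window=[1, 10, 32, 50] -> max=50
step 9: append 53 -> window=[10, 32, 50, 53] -> max=53
step 10: append 13 -> window=[32, 50, 53, 13] -> max=53
step 11: append 70 -> window=[50, 53, 13, 70] -> max=70
Window #8 max = 70

Answer: 70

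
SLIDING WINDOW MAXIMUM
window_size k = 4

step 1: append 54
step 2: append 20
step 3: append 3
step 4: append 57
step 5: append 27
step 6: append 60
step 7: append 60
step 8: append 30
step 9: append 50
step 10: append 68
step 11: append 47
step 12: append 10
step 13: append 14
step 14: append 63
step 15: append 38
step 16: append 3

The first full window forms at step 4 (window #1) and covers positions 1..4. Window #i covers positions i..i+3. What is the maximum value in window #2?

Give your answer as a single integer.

step 1: append 54 -> window=[54] (not full yet)
step 2: append 20 -> window=[54, 20] (not full yet)
step 3: append 3 -> window=[54, 20, 3] (not full yet)
step 4: append 57 -> window=[54, 20, 3, 57] -> max=57
step 5: append 27 -> window=[20, 3, 57, 27] -> max=57
Window #2 max = 57

Answer: 57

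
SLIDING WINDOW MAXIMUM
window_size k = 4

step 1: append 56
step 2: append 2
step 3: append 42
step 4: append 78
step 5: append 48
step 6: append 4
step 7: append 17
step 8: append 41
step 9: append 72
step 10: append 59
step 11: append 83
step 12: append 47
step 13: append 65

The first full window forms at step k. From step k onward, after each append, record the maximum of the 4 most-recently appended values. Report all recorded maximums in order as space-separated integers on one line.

step 1: append 56 -> window=[56] (not full yet)
step 2: append 2 -> window=[56, 2] (not full yet)
step 3: append 42 -> window=[56, 2, 42] (not full yet)
step 4: append 78 -> window=[56, 2, 42, 78] -> max=78
step 5: append 48 -> window=[2, 42, 78, 48] -> max=78
step 6: append 4 -> window=[42, 78, 48, 4] -> max=78
step 7: append 17 -> window=[78, 48, 4, 17] -> max=78
step 8: append 41 -> window=[48, 4, 17, 41] -> max=48
step 9: append 72 -> window=[4, 17, 41, 72] -> max=72
step 10: append 59 -> window=[17, 41, 72, 59] -> max=72
step 11: append 83 -> window=[41, 72, 59, 83] -> max=83
step 12: append 47 -> window=[72, 59, 83, 47] -> max=83
step 13: append 65 -> window=[59, 83, 47, 65] -> max=83

Answer: 78 78 78 78 48 72 72 83 83 83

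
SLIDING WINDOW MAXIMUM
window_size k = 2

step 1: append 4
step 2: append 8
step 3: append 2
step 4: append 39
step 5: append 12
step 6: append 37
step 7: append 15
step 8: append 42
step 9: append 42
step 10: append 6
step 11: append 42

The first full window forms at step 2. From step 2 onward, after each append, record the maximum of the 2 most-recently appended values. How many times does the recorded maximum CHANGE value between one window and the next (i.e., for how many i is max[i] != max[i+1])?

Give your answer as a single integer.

Answer: 3

Derivation:
step 1: append 4 -> window=[4] (not full yet)
step 2: append 8 -> window=[4, 8] -> max=8
step 3: append 2 -> window=[8, 2] -> max=8
step 4: append 39 -> window=[2, 39] -> max=39
step 5: append 12 -> window=[39, 12] -> max=39
step 6: append 37 -> window=[12, 37] -> max=37
step 7: append 15 -> window=[37, 15] -> max=37
step 8: append 42 -> window=[15, 42] -> max=42
step 9: append 42 -> window=[42, 42] -> max=42
step 10: append 6 -> window=[42, 6] -> max=42
step 11: append 42 -> window=[6, 42] -> max=42
Recorded maximums: 8 8 39 39 37 37 42 42 42 42
Changes between consecutive maximums: 3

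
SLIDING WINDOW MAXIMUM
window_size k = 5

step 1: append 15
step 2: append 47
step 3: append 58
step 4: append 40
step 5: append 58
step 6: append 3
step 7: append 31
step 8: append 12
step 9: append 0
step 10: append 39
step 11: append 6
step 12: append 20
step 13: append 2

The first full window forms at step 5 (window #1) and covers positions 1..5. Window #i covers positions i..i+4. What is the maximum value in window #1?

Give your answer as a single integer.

step 1: append 15 -> window=[15] (not full yet)
step 2: append 47 -> window=[15, 47] (not full yet)
step 3: append 58 -> window=[15, 47, 58] (not full yet)
step 4: append 40 -> window=[15, 47, 58, 40] (not full yet)
step 5: append 58 -> window=[15, 47, 58, 40, 58] -> max=58
Window #1 max = 58

Answer: 58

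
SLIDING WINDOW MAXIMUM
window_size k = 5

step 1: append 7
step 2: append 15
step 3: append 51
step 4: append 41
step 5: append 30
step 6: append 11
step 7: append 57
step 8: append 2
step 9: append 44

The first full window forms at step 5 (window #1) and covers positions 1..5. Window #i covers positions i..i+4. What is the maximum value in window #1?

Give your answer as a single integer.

Answer: 51

Derivation:
step 1: append 7 -> window=[7] (not full yet)
step 2: append 15 -> window=[7, 15] (not full yet)
step 3: append 51 -> window=[7, 15, 51] (not full yet)
step 4: append 41 -> window=[7, 15, 51, 41] (not full yet)
step 5: append 30 -> window=[7, 15, 51, 41, 30] -> max=51
Window #1 max = 51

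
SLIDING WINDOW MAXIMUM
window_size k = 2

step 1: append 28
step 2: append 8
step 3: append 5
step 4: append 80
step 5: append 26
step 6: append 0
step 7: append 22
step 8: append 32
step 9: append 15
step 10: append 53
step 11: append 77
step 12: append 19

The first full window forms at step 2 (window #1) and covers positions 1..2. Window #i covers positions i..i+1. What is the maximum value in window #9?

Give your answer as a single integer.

Answer: 53

Derivation:
step 1: append 28 -> window=[28] (not full yet)
step 2: append 8 -> window=[28, 8] -> max=28
step 3: append 5 -> window=[8, 5] -> max=8
step 4: append 80 -> window=[5, 80] -> max=80
step 5: append 26 -> window=[80, 26] -> max=80
step 6: append 0 -> window=[26, 0] -> max=26
step 7: append 22 -> window=[0, 22] -> max=22
step 8: append 32 -> window=[22, 32] -> max=32
step 9: append 15 -> window=[32, 15] -> max=32
step 10: append 53 -> window=[15, 53] -> max=53
Window #9 max = 53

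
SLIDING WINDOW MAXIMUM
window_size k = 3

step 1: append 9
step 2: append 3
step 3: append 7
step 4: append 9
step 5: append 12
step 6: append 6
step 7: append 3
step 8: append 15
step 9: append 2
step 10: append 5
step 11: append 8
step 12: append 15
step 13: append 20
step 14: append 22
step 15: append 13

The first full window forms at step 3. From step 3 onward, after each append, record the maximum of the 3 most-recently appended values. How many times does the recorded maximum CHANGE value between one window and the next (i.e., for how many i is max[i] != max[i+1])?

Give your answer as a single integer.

step 1: append 9 -> window=[9] (not full yet)
step 2: append 3 -> window=[9, 3] (not full yet)
step 3: append 7 -> window=[9, 3, 7] -> max=9
step 4: append 9 -> window=[3, 7, 9] -> max=9
step 5: append 12 -> window=[7, 9, 12] -> max=12
step 6: append 6 -> window=[9, 12, 6] -> max=12
step 7: append 3 -> window=[12, 6, 3] -> max=12
step 8: append 15 -> window=[6, 3, 15] -> max=15
step 9: append 2 -> window=[3, 15, 2] -> max=15
step 10: append 5 -> window=[15, 2, 5] -> max=15
step 11: append 8 -> window=[2, 5, 8] -> max=8
step 12: append 15 -> window=[5, 8, 15] -> max=15
step 13: append 20 -> window=[8, 15, 20] -> max=20
step 14: append 22 -> window=[15, 20, 22] -> max=22
step 15: append 13 -> window=[20, 22, 13] -> max=22
Recorded maximums: 9 9 12 12 12 15 15 15 8 15 20 22 22
Changes between consecutive maximums: 6

Answer: 6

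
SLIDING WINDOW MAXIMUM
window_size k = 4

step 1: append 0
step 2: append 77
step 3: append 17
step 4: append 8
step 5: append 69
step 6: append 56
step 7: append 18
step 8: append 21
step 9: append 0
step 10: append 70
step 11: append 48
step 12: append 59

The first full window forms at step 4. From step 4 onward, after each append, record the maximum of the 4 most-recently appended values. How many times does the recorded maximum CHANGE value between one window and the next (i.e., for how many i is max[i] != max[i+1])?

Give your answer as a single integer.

step 1: append 0 -> window=[0] (not full yet)
step 2: append 77 -> window=[0, 77] (not full yet)
step 3: append 17 -> window=[0, 77, 17] (not full yet)
step 4: append 8 -> window=[0, 77, 17, 8] -> max=77
step 5: append 69 -> window=[77, 17, 8, 69] -> max=77
step 6: append 56 -> window=[17, 8, 69, 56] -> max=69
step 7: append 18 -> window=[8, 69, 56, 18] -> max=69
step 8: append 21 -> window=[69, 56, 18, 21] -> max=69
step 9: append 0 -> window=[56, 18, 21, 0] -> max=56
step 10: append 70 -> window=[18, 21, 0, 70] -> max=70
step 11: append 48 -> window=[21, 0, 70, 48] -> max=70
step 12: append 59 -> window=[0, 70, 48, 59] -> max=70
Recorded maximums: 77 77 69 69 69 56 70 70 70
Changes between consecutive maximums: 3

Answer: 3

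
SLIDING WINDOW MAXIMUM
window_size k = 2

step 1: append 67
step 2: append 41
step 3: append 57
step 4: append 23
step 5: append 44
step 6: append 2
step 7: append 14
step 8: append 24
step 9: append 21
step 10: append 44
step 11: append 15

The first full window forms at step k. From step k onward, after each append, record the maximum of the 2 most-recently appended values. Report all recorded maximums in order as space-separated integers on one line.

step 1: append 67 -> window=[67] (not full yet)
step 2: append 41 -> window=[67, 41] -> max=67
step 3: append 57 -> window=[41, 57] -> max=57
step 4: append 23 -> window=[57, 23] -> max=57
step 5: append 44 -> window=[23, 44] -> max=44
step 6: append 2 -> window=[44, 2] -> max=44
step 7: append 14 -> window=[2, 14] -> max=14
step 8: append 24 -> window=[14, 24] -> max=24
step 9: append 21 -> window=[24, 21] -> max=24
step 10: append 44 -> window=[21, 44] -> max=44
step 11: append 15 -> window=[44, 15] -> max=44

Answer: 67 57 57 44 44 14 24 24 44 44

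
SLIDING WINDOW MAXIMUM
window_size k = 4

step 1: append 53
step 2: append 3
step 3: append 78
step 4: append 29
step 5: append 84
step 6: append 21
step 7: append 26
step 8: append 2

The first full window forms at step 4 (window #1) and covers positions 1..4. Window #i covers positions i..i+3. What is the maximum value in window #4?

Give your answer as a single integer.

step 1: append 53 -> window=[53] (not full yet)
step 2: append 3 -> window=[53, 3] (not full yet)
step 3: append 78 -> window=[53, 3, 78] (not full yet)
step 4: append 29 -> window=[53, 3, 78, 29] -> max=78
step 5: append 84 -> window=[3, 78, 29, 84] -> max=84
step 6: append 21 -> window=[78, 29, 84, 21] -> max=84
step 7: append 26 -> window=[29, 84, 21, 26] -> max=84
Window #4 max = 84

Answer: 84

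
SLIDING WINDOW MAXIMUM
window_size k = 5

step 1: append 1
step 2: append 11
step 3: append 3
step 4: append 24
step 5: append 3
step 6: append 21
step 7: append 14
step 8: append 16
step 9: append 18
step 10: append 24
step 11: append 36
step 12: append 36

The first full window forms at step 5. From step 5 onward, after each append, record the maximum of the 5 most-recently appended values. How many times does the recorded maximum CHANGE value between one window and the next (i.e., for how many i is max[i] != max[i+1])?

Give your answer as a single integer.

step 1: append 1 -> window=[1] (not full yet)
step 2: append 11 -> window=[1, 11] (not full yet)
step 3: append 3 -> window=[1, 11, 3] (not full yet)
step 4: append 24 -> window=[1, 11, 3, 24] (not full yet)
step 5: append 3 -> window=[1, 11, 3, 24, 3] -> max=24
step 6: append 21 -> window=[11, 3, 24, 3, 21] -> max=24
step 7: append 14 -> window=[3, 24, 3, 21, 14] -> max=24
step 8: append 16 -> window=[24, 3, 21, 14, 16] -> max=24
step 9: append 18 -> window=[3, 21, 14, 16, 18] -> max=21
step 10: append 24 -> window=[21, 14, 16, 18, 24] -> max=24
step 11: append 36 -> window=[14, 16, 18, 24, 36] -> max=36
step 12: append 36 -> window=[16, 18, 24, 36, 36] -> max=36
Recorded maximums: 24 24 24 24 21 24 36 36
Changes between consecutive maximums: 3

Answer: 3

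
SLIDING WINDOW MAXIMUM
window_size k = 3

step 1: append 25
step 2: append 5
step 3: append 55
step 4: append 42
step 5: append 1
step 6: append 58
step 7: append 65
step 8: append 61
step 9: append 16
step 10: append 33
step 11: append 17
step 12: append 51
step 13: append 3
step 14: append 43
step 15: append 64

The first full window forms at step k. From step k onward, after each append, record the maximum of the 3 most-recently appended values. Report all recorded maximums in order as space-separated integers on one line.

Answer: 55 55 55 58 65 65 65 61 33 51 51 51 64

Derivation:
step 1: append 25 -> window=[25] (not full yet)
step 2: append 5 -> window=[25, 5] (not full yet)
step 3: append 55 -> window=[25, 5, 55] -> max=55
step 4: append 42 -> window=[5, 55, 42] -> max=55
step 5: append 1 -> window=[55, 42, 1] -> max=55
step 6: append 58 -> window=[42, 1, 58] -> max=58
step 7: append 65 -> window=[1, 58, 65] -> max=65
step 8: append 61 -> window=[58, 65, 61] -> max=65
step 9: append 16 -> window=[65, 61, 16] -> max=65
step 10: append 33 -> window=[61, 16, 33] -> max=61
step 11: append 17 -> window=[16, 33, 17] -> max=33
step 12: append 51 -> window=[33, 17, 51] -> max=51
step 13: append 3 -> window=[17, 51, 3] -> max=51
step 14: append 43 -> window=[51, 3, 43] -> max=51
step 15: append 64 -> window=[3, 43, 64] -> max=64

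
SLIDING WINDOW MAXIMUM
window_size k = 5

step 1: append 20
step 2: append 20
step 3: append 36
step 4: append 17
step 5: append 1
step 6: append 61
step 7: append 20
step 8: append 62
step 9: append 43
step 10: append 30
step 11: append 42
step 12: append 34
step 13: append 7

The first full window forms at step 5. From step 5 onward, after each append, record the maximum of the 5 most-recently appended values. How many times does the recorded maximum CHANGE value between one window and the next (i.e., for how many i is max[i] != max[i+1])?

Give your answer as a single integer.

step 1: append 20 -> window=[20] (not full yet)
step 2: append 20 -> window=[20, 20] (not full yet)
step 3: append 36 -> window=[20, 20, 36] (not full yet)
step 4: append 17 -> window=[20, 20, 36, 17] (not full yet)
step 5: append 1 -> window=[20, 20, 36, 17, 1] -> max=36
step 6: append 61 -> window=[20, 36, 17, 1, 61] -> max=61
step 7: append 20 -> window=[36, 17, 1, 61, 20] -> max=61
step 8: append 62 -> window=[17, 1, 61, 20, 62] -> max=62
step 9: append 43 -> window=[1, 61, 20, 62, 43] -> max=62
step 10: append 30 -> window=[61, 20, 62, 43, 30] -> max=62
step 11: append 42 -> window=[20, 62, 43, 30, 42] -> max=62
step 12: append 34 -> window=[62, 43, 30, 42, 34] -> max=62
step 13: append 7 -> window=[43, 30, 42, 34, 7] -> max=43
Recorded maximums: 36 61 61 62 62 62 62 62 43
Changes between consecutive maximums: 3

Answer: 3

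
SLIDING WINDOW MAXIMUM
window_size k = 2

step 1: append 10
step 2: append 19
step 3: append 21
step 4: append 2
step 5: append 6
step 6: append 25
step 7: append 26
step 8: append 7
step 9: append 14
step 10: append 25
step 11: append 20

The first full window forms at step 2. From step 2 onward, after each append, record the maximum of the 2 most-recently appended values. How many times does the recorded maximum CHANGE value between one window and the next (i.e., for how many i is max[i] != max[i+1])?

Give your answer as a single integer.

step 1: append 10 -> window=[10] (not full yet)
step 2: append 19 -> window=[10, 19] -> max=19
step 3: append 21 -> window=[19, 21] -> max=21
step 4: append 2 -> window=[21, 2] -> max=21
step 5: append 6 -> window=[2, 6] -> max=6
step 6: append 25 -> window=[6, 25] -> max=25
step 7: append 26 -> window=[25, 26] -> max=26
step 8: append 7 -> window=[26, 7] -> max=26
step 9: append 14 -> window=[7, 14] -> max=14
step 10: append 25 -> window=[14, 25] -> max=25
step 11: append 20 -> window=[25, 20] -> max=25
Recorded maximums: 19 21 21 6 25 26 26 14 25 25
Changes between consecutive maximums: 6

Answer: 6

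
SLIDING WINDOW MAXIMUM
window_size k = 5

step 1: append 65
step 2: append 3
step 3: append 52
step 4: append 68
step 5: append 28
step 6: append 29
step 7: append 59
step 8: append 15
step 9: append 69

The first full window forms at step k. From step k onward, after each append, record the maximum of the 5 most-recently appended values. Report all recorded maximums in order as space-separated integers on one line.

Answer: 68 68 68 68 69

Derivation:
step 1: append 65 -> window=[65] (not full yet)
step 2: append 3 -> window=[65, 3] (not full yet)
step 3: append 52 -> window=[65, 3, 52] (not full yet)
step 4: append 68 -> window=[65, 3, 52, 68] (not full yet)
step 5: append 28 -> window=[65, 3, 52, 68, 28] -> max=68
step 6: append 29 -> window=[3, 52, 68, 28, 29] -> max=68
step 7: append 59 -> window=[52, 68, 28, 29, 59] -> max=68
step 8: append 15 -> window=[68, 28, 29, 59, 15] -> max=68
step 9: append 69 -> window=[28, 29, 59, 15, 69] -> max=69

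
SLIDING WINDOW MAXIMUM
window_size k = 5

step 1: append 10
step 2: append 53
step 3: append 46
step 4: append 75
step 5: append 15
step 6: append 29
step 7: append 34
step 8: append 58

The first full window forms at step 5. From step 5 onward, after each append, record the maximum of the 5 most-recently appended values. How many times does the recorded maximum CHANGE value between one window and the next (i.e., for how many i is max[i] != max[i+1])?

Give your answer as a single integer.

step 1: append 10 -> window=[10] (not full yet)
step 2: append 53 -> window=[10, 53] (not full yet)
step 3: append 46 -> window=[10, 53, 46] (not full yet)
step 4: append 75 -> window=[10, 53, 46, 75] (not full yet)
step 5: append 15 -> window=[10, 53, 46, 75, 15] -> max=75
step 6: append 29 -> window=[53, 46, 75, 15, 29] -> max=75
step 7: append 34 -> window=[46, 75, 15, 29, 34] -> max=75
step 8: append 58 -> window=[75, 15, 29, 34, 58] -> max=75
Recorded maximums: 75 75 75 75
Changes between consecutive maximums: 0

Answer: 0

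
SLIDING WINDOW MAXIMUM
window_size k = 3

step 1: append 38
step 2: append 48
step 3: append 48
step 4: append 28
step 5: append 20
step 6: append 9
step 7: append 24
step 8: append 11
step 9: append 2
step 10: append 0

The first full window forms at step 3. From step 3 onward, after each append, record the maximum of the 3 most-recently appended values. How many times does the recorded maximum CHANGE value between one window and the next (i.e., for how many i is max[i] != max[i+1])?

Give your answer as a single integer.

Answer: 3

Derivation:
step 1: append 38 -> window=[38] (not full yet)
step 2: append 48 -> window=[38, 48] (not full yet)
step 3: append 48 -> window=[38, 48, 48] -> max=48
step 4: append 28 -> window=[48, 48, 28] -> max=48
step 5: append 20 -> window=[48, 28, 20] -> max=48
step 6: append 9 -> window=[28, 20, 9] -> max=28
step 7: append 24 -> window=[20, 9, 24] -> max=24
step 8: append 11 -> window=[9, 24, 11] -> max=24
step 9: append 2 -> window=[24, 11, 2] -> max=24
step 10: append 0 -> window=[11, 2, 0] -> max=11
Recorded maximums: 48 48 48 28 24 24 24 11
Changes between consecutive maximums: 3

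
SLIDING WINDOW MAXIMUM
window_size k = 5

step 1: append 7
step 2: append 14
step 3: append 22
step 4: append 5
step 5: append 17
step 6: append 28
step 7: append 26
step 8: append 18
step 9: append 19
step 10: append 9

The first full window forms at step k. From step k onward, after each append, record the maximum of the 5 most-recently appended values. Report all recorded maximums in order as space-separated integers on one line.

step 1: append 7 -> window=[7] (not full yet)
step 2: append 14 -> window=[7, 14] (not full yet)
step 3: append 22 -> window=[7, 14, 22] (not full yet)
step 4: append 5 -> window=[7, 14, 22, 5] (not full yet)
step 5: append 17 -> window=[7, 14, 22, 5, 17] -> max=22
step 6: append 28 -> window=[14, 22, 5, 17, 28] -> max=28
step 7: append 26 -> window=[22, 5, 17, 28, 26] -> max=28
step 8: append 18 -> window=[5, 17, 28, 26, 18] -> max=28
step 9: append 19 -> window=[17, 28, 26, 18, 19] -> max=28
step 10: append 9 -> window=[28, 26, 18, 19, 9] -> max=28

Answer: 22 28 28 28 28 28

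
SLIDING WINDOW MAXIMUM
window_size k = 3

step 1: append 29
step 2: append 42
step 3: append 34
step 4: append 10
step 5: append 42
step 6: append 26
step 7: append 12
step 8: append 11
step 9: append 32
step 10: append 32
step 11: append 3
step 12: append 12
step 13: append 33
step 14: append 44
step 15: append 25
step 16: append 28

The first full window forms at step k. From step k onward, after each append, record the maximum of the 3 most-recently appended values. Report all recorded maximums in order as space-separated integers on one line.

step 1: append 29 -> window=[29] (not full yet)
step 2: append 42 -> window=[29, 42] (not full yet)
step 3: append 34 -> window=[29, 42, 34] -> max=42
step 4: append 10 -> window=[42, 34, 10] -> max=42
step 5: append 42 -> window=[34, 10, 42] -> max=42
step 6: append 26 -> window=[10, 42, 26] -> max=42
step 7: append 12 -> window=[42, 26, 12] -> max=42
step 8: append 11 -> window=[26, 12, 11] -> max=26
step 9: append 32 -> window=[12, 11, 32] -> max=32
step 10: append 32 -> window=[11, 32, 32] -> max=32
step 11: append 3 -> window=[32, 32, 3] -> max=32
step 12: append 12 -> window=[32, 3, 12] -> max=32
step 13: append 33 -> window=[3, 12, 33] -> max=33
step 14: append 44 -> window=[12, 33, 44] -> max=44
step 15: append 25 -> window=[33, 44, 25] -> max=44
step 16: append 28 -> window=[44, 25, 28] -> max=44

Answer: 42 42 42 42 42 26 32 32 32 32 33 44 44 44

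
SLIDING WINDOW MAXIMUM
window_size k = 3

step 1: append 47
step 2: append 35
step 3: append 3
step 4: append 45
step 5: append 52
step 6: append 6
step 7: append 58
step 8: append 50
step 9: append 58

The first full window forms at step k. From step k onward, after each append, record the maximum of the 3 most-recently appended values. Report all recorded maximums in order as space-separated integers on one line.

Answer: 47 45 52 52 58 58 58

Derivation:
step 1: append 47 -> window=[47] (not full yet)
step 2: append 35 -> window=[47, 35] (not full yet)
step 3: append 3 -> window=[47, 35, 3] -> max=47
step 4: append 45 -> window=[35, 3, 45] -> max=45
step 5: append 52 -> window=[3, 45, 52] -> max=52
step 6: append 6 -> window=[45, 52, 6] -> max=52
step 7: append 58 -> window=[52, 6, 58] -> max=58
step 8: append 50 -> window=[6, 58, 50] -> max=58
step 9: append 58 -> window=[58, 50, 58] -> max=58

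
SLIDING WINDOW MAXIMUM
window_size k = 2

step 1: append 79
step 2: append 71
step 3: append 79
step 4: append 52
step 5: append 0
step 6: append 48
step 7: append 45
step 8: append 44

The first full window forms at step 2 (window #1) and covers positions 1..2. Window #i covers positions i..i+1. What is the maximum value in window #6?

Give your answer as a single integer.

Answer: 48

Derivation:
step 1: append 79 -> window=[79] (not full yet)
step 2: append 71 -> window=[79, 71] -> max=79
step 3: append 79 -> window=[71, 79] -> max=79
step 4: append 52 -> window=[79, 52] -> max=79
step 5: append 0 -> window=[52, 0] -> max=52
step 6: append 48 -> window=[0, 48] -> max=48
step 7: append 45 -> window=[48, 45] -> max=48
Window #6 max = 48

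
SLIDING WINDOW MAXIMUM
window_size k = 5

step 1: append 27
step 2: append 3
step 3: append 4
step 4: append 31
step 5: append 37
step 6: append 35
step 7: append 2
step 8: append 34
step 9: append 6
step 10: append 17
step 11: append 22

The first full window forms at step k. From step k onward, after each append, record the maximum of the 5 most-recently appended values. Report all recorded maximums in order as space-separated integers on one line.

Answer: 37 37 37 37 37 35 34

Derivation:
step 1: append 27 -> window=[27] (not full yet)
step 2: append 3 -> window=[27, 3] (not full yet)
step 3: append 4 -> window=[27, 3, 4] (not full yet)
step 4: append 31 -> window=[27, 3, 4, 31] (not full yet)
step 5: append 37 -> window=[27, 3, 4, 31, 37] -> max=37
step 6: append 35 -> window=[3, 4, 31, 37, 35] -> max=37
step 7: append 2 -> window=[4, 31, 37, 35, 2] -> max=37
step 8: append 34 -> window=[31, 37, 35, 2, 34] -> max=37
step 9: append 6 -> window=[37, 35, 2, 34, 6] -> max=37
step 10: append 17 -> window=[35, 2, 34, 6, 17] -> max=35
step 11: append 22 -> window=[2, 34, 6, 17, 22] -> max=34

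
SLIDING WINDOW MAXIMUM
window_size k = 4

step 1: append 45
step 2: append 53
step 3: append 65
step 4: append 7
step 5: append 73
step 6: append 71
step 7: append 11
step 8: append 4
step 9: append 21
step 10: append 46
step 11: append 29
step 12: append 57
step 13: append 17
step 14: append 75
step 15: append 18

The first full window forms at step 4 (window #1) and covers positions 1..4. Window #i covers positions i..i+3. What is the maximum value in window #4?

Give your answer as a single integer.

Answer: 73

Derivation:
step 1: append 45 -> window=[45] (not full yet)
step 2: append 53 -> window=[45, 53] (not full yet)
step 3: append 65 -> window=[45, 53, 65] (not full yet)
step 4: append 7 -> window=[45, 53, 65, 7] -> max=65
step 5: append 73 -> window=[53, 65, 7, 73] -> max=73
step 6: append 71 -> window=[65, 7, 73, 71] -> max=73
step 7: append 11 -> window=[7, 73, 71, 11] -> max=73
Window #4 max = 73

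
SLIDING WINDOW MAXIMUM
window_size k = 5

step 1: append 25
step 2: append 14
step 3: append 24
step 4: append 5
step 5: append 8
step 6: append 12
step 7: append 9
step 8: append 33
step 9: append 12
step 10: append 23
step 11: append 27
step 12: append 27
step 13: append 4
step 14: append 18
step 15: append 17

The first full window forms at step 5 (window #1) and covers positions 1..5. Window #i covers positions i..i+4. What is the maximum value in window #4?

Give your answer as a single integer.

step 1: append 25 -> window=[25] (not full yet)
step 2: append 14 -> window=[25, 14] (not full yet)
step 3: append 24 -> window=[25, 14, 24] (not full yet)
step 4: append 5 -> window=[25, 14, 24, 5] (not full yet)
step 5: append 8 -> window=[25, 14, 24, 5, 8] -> max=25
step 6: append 12 -> window=[14, 24, 5, 8, 12] -> max=24
step 7: append 9 -> window=[24, 5, 8, 12, 9] -> max=24
step 8: append 33 -> window=[5, 8, 12, 9, 33] -> max=33
Window #4 max = 33

Answer: 33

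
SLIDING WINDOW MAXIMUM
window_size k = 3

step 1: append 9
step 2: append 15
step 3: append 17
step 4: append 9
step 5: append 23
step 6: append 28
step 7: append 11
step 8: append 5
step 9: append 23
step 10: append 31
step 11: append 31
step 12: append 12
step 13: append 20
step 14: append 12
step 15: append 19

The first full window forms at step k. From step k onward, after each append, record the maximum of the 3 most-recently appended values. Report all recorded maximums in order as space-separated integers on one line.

Answer: 17 17 23 28 28 28 23 31 31 31 31 20 20

Derivation:
step 1: append 9 -> window=[9] (not full yet)
step 2: append 15 -> window=[9, 15] (not full yet)
step 3: append 17 -> window=[9, 15, 17] -> max=17
step 4: append 9 -> window=[15, 17, 9] -> max=17
step 5: append 23 -> window=[17, 9, 23] -> max=23
step 6: append 28 -> window=[9, 23, 28] -> max=28
step 7: append 11 -> window=[23, 28, 11] -> max=28
step 8: append 5 -> window=[28, 11, 5] -> max=28
step 9: append 23 -> window=[11, 5, 23] -> max=23
step 10: append 31 -> window=[5, 23, 31] -> max=31
step 11: append 31 -> window=[23, 31, 31] -> max=31
step 12: append 12 -> window=[31, 31, 12] -> max=31
step 13: append 20 -> window=[31, 12, 20] -> max=31
step 14: append 12 -> window=[12, 20, 12] -> max=20
step 15: append 19 -> window=[20, 12, 19] -> max=20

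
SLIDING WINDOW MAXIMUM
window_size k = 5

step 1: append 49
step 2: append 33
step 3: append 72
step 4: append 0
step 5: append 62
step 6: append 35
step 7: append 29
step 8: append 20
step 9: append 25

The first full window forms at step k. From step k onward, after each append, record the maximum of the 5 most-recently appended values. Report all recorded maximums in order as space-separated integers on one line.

step 1: append 49 -> window=[49] (not full yet)
step 2: append 33 -> window=[49, 33] (not full yet)
step 3: append 72 -> window=[49, 33, 72] (not full yet)
step 4: append 0 -> window=[49, 33, 72, 0] (not full yet)
step 5: append 62 -> window=[49, 33, 72, 0, 62] -> max=72
step 6: append 35 -> window=[33, 72, 0, 62, 35] -> max=72
step 7: append 29 -> window=[72, 0, 62, 35, 29] -> max=72
step 8: append 20 -> window=[0, 62, 35, 29, 20] -> max=62
step 9: append 25 -> window=[62, 35, 29, 20, 25] -> max=62

Answer: 72 72 72 62 62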